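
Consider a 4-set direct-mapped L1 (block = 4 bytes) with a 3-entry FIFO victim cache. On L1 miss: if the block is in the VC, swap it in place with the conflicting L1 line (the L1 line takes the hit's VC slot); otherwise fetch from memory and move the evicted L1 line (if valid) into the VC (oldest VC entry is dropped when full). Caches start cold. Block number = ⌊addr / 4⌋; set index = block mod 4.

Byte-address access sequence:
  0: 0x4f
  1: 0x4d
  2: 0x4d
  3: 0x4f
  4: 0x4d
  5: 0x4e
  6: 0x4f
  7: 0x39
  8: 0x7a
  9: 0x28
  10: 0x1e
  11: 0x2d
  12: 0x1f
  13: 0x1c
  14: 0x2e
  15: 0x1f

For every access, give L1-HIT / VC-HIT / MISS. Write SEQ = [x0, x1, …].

0: 0x4f (blk 19, set 3) → MISS  vc=[]
1: 0x4d (blk 19, set 3) → L1-HIT  vc=[]
2: 0x4d (blk 19, set 3) → L1-HIT  vc=[]
3: 0x4f (blk 19, set 3) → L1-HIT  vc=[]
4: 0x4d (blk 19, set 3) → L1-HIT  vc=[]
5: 0x4e (blk 19, set 3) → L1-HIT  vc=[]
6: 0x4f (blk 19, set 3) → L1-HIT  vc=[]
7: 0x39 (blk 14, set 2) → MISS  vc=[]
8: 0x7a (blk 30, set 2) → MISS  vc=[14]
9: 0x28 (blk 10, set 2) → MISS  vc=[14, 30]
10: 0x1e (blk 7, set 3) → MISS  vc=[14, 30, 19]
11: 0x2d (blk 11, set 3) → MISS  vc=[30, 19, 7]
12: 0x1f (blk 7, set 3) → VC-HIT  vc=[30, 19, 11]
13: 0x1c (blk 7, set 3) → L1-HIT  vc=[30, 19, 11]
14: 0x2e (blk 11, set 3) → VC-HIT  vc=[30, 19, 7]
15: 0x1f (blk 7, set 3) → VC-HIT  vc=[30, 19, 11]

SEQ = [MISS, L1-HIT, L1-HIT, L1-HIT, L1-HIT, L1-HIT, L1-HIT, MISS, MISS, MISS, MISS, MISS, VC-HIT, L1-HIT, VC-HIT, VC-HIT]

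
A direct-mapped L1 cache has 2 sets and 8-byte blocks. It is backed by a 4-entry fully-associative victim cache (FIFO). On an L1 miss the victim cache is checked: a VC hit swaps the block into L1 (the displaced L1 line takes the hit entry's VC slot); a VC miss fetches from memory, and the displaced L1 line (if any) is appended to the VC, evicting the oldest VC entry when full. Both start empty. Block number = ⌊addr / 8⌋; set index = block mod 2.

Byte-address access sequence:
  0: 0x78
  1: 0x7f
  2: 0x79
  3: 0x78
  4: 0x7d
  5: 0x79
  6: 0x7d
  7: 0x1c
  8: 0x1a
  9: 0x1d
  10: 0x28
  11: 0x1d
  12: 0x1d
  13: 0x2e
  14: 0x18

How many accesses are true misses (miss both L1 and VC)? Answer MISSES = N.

  [0] addr=0x78 blk=15 s=1: MISS | VC []
  [1] addr=0x7f blk=15 s=1: L1-HIT | VC []
  [2] addr=0x79 blk=15 s=1: L1-HIT | VC []
  [3] addr=0x78 blk=15 s=1: L1-HIT | VC []
  [4] addr=0x7d blk=15 s=1: L1-HIT | VC []
  [5] addr=0x79 blk=15 s=1: L1-HIT | VC []
  [6] addr=0x7d blk=15 s=1: L1-HIT | VC []
  [7] addr=0x1c blk=3 s=1: MISS | VC [15]
  [8] addr=0x1a blk=3 s=1: L1-HIT | VC [15]
  [9] addr=0x1d blk=3 s=1: L1-HIT | VC [15]
  [10] addr=0x28 blk=5 s=1: MISS | VC [15, 3]
  [11] addr=0x1d blk=3 s=1: VC-HIT | VC [15, 5]
  [12] addr=0x1d blk=3 s=1: L1-HIT | VC [15, 5]
  [13] addr=0x2e blk=5 s=1: VC-HIT | VC [15, 3]
  [14] addr=0x18 blk=3 s=1: VC-HIT | VC [15, 5]

MISSES = 3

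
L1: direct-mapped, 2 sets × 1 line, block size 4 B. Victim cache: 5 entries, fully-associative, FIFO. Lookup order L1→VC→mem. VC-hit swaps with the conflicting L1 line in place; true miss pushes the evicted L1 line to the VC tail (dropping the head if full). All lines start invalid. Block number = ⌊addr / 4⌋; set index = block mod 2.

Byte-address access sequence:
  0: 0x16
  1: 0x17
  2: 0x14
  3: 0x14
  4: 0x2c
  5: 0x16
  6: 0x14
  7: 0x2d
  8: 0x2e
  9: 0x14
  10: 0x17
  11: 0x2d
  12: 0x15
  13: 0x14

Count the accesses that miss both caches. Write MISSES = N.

0: 0x16 (blk 5, set 1) → MISS  vc=[]
1: 0x17 (blk 5, set 1) → L1-HIT  vc=[]
2: 0x14 (blk 5, set 1) → L1-HIT  vc=[]
3: 0x14 (blk 5, set 1) → L1-HIT  vc=[]
4: 0x2c (blk 11, set 1) → MISS  vc=[5]
5: 0x16 (blk 5, set 1) → VC-HIT  vc=[11]
6: 0x14 (blk 5, set 1) → L1-HIT  vc=[11]
7: 0x2d (blk 11, set 1) → VC-HIT  vc=[5]
8: 0x2e (blk 11, set 1) → L1-HIT  vc=[5]
9: 0x14 (blk 5, set 1) → VC-HIT  vc=[11]
10: 0x17 (blk 5, set 1) → L1-HIT  vc=[11]
11: 0x2d (blk 11, set 1) → VC-HIT  vc=[5]
12: 0x15 (blk 5, set 1) → VC-HIT  vc=[11]
13: 0x14 (blk 5, set 1) → L1-HIT  vc=[11]

MISSES = 2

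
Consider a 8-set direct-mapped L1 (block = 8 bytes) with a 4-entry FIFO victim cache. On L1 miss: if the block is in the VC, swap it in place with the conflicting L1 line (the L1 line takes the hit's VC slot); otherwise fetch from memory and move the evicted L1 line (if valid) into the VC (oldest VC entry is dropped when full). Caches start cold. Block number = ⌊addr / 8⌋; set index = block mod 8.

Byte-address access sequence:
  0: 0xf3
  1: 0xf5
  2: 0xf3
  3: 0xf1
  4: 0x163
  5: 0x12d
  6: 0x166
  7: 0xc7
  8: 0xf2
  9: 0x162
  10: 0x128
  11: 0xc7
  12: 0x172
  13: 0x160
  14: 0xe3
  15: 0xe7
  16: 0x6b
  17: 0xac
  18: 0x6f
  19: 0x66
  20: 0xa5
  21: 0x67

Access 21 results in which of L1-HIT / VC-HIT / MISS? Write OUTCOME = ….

  [0] addr=0xf3 blk=30 s=6: MISS | VC []
  [1] addr=0xf5 blk=30 s=6: L1-HIT | VC []
  [2] addr=0xf3 blk=30 s=6: L1-HIT | VC []
  [3] addr=0xf1 blk=30 s=6: L1-HIT | VC []
  [4] addr=0x163 blk=44 s=4: MISS | VC []
  [5] addr=0x12d blk=37 s=5: MISS | VC []
  [6] addr=0x166 blk=44 s=4: L1-HIT | VC []
  [7] addr=0xc7 blk=24 s=0: MISS | VC []
  [8] addr=0xf2 blk=30 s=6: L1-HIT | VC []
  [9] addr=0x162 blk=44 s=4: L1-HIT | VC []
  [10] addr=0x128 blk=37 s=5: L1-HIT | VC []
  [11] addr=0xc7 blk=24 s=0: L1-HIT | VC []
  [12] addr=0x172 blk=46 s=6: MISS | VC [30]
  [13] addr=0x160 blk=44 s=4: L1-HIT | VC [30]
  [14] addr=0xe3 blk=28 s=4: MISS | VC [30, 44]
  [15] addr=0xe7 blk=28 s=4: L1-HIT | VC [30, 44]
  [16] addr=0x6b blk=13 s=5: MISS | VC [30, 44, 37]
  [17] addr=0xac blk=21 s=5: MISS | VC [30, 44, 37, 13]
  [18] addr=0x6f blk=13 s=5: VC-HIT | VC [30, 44, 37, 21]
  [19] addr=0x66 blk=12 s=4: MISS | VC [44, 37, 21, 28]
  [20] addr=0xa5 blk=20 s=4: MISS | VC [37, 21, 28, 12]
  [21] addr=0x67 blk=12 s=4: VC-HIT | VC [37, 21, 28, 20]

OUTCOME = VC-HIT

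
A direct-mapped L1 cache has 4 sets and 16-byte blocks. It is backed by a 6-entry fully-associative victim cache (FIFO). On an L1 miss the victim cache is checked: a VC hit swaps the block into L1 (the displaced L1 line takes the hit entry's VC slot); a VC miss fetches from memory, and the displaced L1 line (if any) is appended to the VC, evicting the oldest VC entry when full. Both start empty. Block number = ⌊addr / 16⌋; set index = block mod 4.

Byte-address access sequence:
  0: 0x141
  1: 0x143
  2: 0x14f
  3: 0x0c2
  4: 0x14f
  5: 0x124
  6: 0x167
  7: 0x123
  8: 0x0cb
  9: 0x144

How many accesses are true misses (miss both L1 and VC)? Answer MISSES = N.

0: 0x141 (blk 20, set 0) → MISS  vc=[]
1: 0x143 (blk 20, set 0) → L1-HIT  vc=[]
2: 0x14f (blk 20, set 0) → L1-HIT  vc=[]
3: 0xc2 (blk 12, set 0) → MISS  vc=[20]
4: 0x14f (blk 20, set 0) → VC-HIT  vc=[12]
5: 0x124 (blk 18, set 2) → MISS  vc=[12]
6: 0x167 (blk 22, set 2) → MISS  vc=[12, 18]
7: 0x123 (blk 18, set 2) → VC-HIT  vc=[12, 22]
8: 0xcb (blk 12, set 0) → VC-HIT  vc=[20, 22]
9: 0x144 (blk 20, set 0) → VC-HIT  vc=[12, 22]

MISSES = 4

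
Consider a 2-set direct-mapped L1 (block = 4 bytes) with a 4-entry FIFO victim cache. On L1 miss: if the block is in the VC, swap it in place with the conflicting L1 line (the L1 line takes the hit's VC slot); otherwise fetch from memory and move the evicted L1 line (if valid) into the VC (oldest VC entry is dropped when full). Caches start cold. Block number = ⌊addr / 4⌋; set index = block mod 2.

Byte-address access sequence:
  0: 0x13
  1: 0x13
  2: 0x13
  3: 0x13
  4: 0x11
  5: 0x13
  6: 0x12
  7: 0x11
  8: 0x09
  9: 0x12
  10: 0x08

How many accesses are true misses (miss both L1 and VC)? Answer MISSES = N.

MISSES = 2

#0 0x13→b4/s0 MISS; vc=[]
#1 0x13→b4/s0 L1-HIT; vc=[]
#2 0x13→b4/s0 L1-HIT; vc=[]
#3 0x13→b4/s0 L1-HIT; vc=[]
#4 0x11→b4/s0 L1-HIT; vc=[]
#5 0x13→b4/s0 L1-HIT; vc=[]
#6 0x12→b4/s0 L1-HIT; vc=[]
#7 0x11→b4/s0 L1-HIT; vc=[]
#8 0x9→b2/s0 MISS; vc=[4]
#9 0x12→b4/s0 VC-HIT; vc=[2]
#10 0x8→b2/s0 VC-HIT; vc=[4]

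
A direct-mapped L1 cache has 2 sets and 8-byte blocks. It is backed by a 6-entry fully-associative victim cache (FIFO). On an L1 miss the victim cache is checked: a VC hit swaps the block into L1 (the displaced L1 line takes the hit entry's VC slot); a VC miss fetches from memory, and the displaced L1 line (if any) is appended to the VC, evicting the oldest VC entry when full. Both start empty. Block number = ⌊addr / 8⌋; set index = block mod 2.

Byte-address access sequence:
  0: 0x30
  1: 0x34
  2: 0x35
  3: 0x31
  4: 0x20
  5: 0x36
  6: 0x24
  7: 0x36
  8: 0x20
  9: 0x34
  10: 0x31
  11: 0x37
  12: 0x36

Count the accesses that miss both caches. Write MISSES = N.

  [0] addr=0x30 blk=6 s=0: MISS | VC []
  [1] addr=0x34 blk=6 s=0: L1-HIT | VC []
  [2] addr=0x35 blk=6 s=0: L1-HIT | VC []
  [3] addr=0x31 blk=6 s=0: L1-HIT | VC []
  [4] addr=0x20 blk=4 s=0: MISS | VC [6]
  [5] addr=0x36 blk=6 s=0: VC-HIT | VC [4]
  [6] addr=0x24 blk=4 s=0: VC-HIT | VC [6]
  [7] addr=0x36 blk=6 s=0: VC-HIT | VC [4]
  [8] addr=0x20 blk=4 s=0: VC-HIT | VC [6]
  [9] addr=0x34 blk=6 s=0: VC-HIT | VC [4]
  [10] addr=0x31 blk=6 s=0: L1-HIT | VC [4]
  [11] addr=0x37 blk=6 s=0: L1-HIT | VC [4]
  [12] addr=0x36 blk=6 s=0: L1-HIT | VC [4]

MISSES = 2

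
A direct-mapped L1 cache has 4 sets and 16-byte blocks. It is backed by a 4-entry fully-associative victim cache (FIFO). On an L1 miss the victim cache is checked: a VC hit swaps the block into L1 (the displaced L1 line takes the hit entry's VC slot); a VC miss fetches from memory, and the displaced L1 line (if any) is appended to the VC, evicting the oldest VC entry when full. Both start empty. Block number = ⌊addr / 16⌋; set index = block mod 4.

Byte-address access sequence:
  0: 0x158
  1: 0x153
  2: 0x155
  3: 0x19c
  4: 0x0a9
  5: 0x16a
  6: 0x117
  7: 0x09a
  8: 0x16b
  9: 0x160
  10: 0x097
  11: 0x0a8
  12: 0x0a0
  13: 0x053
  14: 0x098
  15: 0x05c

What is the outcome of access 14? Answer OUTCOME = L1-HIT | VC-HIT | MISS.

OUTCOME = VC-HIT

  [0] addr=0x158 blk=21 s=1: MISS | VC []
  [1] addr=0x153 blk=21 s=1: L1-HIT | VC []
  [2] addr=0x155 blk=21 s=1: L1-HIT | VC []
  [3] addr=0x19c blk=25 s=1: MISS | VC [21]
  [4] addr=0xa9 blk=10 s=2: MISS | VC [21]
  [5] addr=0x16a blk=22 s=2: MISS | VC [21, 10]
  [6] addr=0x117 blk=17 s=1: MISS | VC [21, 10, 25]
  [7] addr=0x9a blk=9 s=1: MISS | VC [21, 10, 25, 17]
  [8] addr=0x16b blk=22 s=2: L1-HIT | VC [21, 10, 25, 17]
  [9] addr=0x160 blk=22 s=2: L1-HIT | VC [21, 10, 25, 17]
  [10] addr=0x97 blk=9 s=1: L1-HIT | VC [21, 10, 25, 17]
  [11] addr=0xa8 blk=10 s=2: VC-HIT | VC [21, 22, 25, 17]
  [12] addr=0xa0 blk=10 s=2: L1-HIT | VC [21, 22, 25, 17]
  [13] addr=0x53 blk=5 s=1: MISS | VC [22, 25, 17, 9]
  [14] addr=0x98 blk=9 s=1: VC-HIT | VC [22, 25, 17, 5]
  [15] addr=0x5c blk=5 s=1: VC-HIT | VC [22, 25, 17, 9]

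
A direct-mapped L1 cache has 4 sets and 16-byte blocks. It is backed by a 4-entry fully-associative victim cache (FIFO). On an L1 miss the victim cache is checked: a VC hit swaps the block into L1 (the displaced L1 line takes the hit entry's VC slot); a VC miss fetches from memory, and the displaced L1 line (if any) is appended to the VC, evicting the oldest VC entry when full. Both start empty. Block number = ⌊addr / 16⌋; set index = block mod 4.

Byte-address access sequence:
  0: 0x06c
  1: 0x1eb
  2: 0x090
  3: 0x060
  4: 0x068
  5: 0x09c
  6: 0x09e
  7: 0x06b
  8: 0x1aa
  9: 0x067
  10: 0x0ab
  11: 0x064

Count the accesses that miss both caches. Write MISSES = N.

MISSES = 5

  [0] addr=0x6c blk=6 s=2: MISS | VC []
  [1] addr=0x1eb blk=30 s=2: MISS | VC [6]
  [2] addr=0x90 blk=9 s=1: MISS | VC [6]
  [3] addr=0x60 blk=6 s=2: VC-HIT | VC [30]
  [4] addr=0x68 blk=6 s=2: L1-HIT | VC [30]
  [5] addr=0x9c blk=9 s=1: L1-HIT | VC [30]
  [6] addr=0x9e blk=9 s=1: L1-HIT | VC [30]
  [7] addr=0x6b blk=6 s=2: L1-HIT | VC [30]
  [8] addr=0x1aa blk=26 s=2: MISS | VC [30, 6]
  [9] addr=0x67 blk=6 s=2: VC-HIT | VC [30, 26]
  [10] addr=0xab blk=10 s=2: MISS | VC [30, 26, 6]
  [11] addr=0x64 blk=6 s=2: VC-HIT | VC [30, 26, 10]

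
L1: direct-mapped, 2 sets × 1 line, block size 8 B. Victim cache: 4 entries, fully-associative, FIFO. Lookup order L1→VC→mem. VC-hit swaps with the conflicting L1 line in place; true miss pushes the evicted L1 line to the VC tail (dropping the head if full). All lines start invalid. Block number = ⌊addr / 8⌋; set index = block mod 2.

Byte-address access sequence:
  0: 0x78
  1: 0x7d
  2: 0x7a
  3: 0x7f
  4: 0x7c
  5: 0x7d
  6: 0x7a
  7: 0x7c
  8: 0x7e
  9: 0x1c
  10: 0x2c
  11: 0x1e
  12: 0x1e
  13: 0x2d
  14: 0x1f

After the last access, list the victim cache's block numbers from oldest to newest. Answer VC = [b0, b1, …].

  [0] addr=0x78 blk=15 s=1: MISS | VC []
  [1] addr=0x7d blk=15 s=1: L1-HIT | VC []
  [2] addr=0x7a blk=15 s=1: L1-HIT | VC []
  [3] addr=0x7f blk=15 s=1: L1-HIT | VC []
  [4] addr=0x7c blk=15 s=1: L1-HIT | VC []
  [5] addr=0x7d blk=15 s=1: L1-HIT | VC []
  [6] addr=0x7a blk=15 s=1: L1-HIT | VC []
  [7] addr=0x7c blk=15 s=1: L1-HIT | VC []
  [8] addr=0x7e blk=15 s=1: L1-HIT | VC []
  [9] addr=0x1c blk=3 s=1: MISS | VC [15]
  [10] addr=0x2c blk=5 s=1: MISS | VC [15, 3]
  [11] addr=0x1e blk=3 s=1: VC-HIT | VC [15, 5]
  [12] addr=0x1e blk=3 s=1: L1-HIT | VC [15, 5]
  [13] addr=0x2d blk=5 s=1: VC-HIT | VC [15, 3]
  [14] addr=0x1f blk=3 s=1: VC-HIT | VC [15, 5]

VC = [15, 5]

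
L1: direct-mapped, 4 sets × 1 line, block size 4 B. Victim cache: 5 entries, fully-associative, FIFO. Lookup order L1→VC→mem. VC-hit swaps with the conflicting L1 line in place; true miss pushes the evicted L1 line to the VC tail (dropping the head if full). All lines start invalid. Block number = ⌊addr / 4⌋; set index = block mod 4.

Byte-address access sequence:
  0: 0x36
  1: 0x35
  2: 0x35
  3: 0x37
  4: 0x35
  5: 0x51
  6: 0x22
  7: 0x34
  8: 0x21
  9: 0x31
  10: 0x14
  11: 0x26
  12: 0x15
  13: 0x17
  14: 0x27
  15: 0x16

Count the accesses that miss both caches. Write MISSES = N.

MISSES = 6

  [0] addr=0x36 blk=13 s=1: MISS | VC []
  [1] addr=0x35 blk=13 s=1: L1-HIT | VC []
  [2] addr=0x35 blk=13 s=1: L1-HIT | VC []
  [3] addr=0x37 blk=13 s=1: L1-HIT | VC []
  [4] addr=0x35 blk=13 s=1: L1-HIT | VC []
  [5] addr=0x51 blk=20 s=0: MISS | VC []
  [6] addr=0x22 blk=8 s=0: MISS | VC [20]
  [7] addr=0x34 blk=13 s=1: L1-HIT | VC [20]
  [8] addr=0x21 blk=8 s=0: L1-HIT | VC [20]
  [9] addr=0x31 blk=12 s=0: MISS | VC [20, 8]
  [10] addr=0x14 blk=5 s=1: MISS | VC [20, 8, 13]
  [11] addr=0x26 blk=9 s=1: MISS | VC [20, 8, 13, 5]
  [12] addr=0x15 blk=5 s=1: VC-HIT | VC [20, 8, 13, 9]
  [13] addr=0x17 blk=5 s=1: L1-HIT | VC [20, 8, 13, 9]
  [14] addr=0x27 blk=9 s=1: VC-HIT | VC [20, 8, 13, 5]
  [15] addr=0x16 blk=5 s=1: VC-HIT | VC [20, 8, 13, 9]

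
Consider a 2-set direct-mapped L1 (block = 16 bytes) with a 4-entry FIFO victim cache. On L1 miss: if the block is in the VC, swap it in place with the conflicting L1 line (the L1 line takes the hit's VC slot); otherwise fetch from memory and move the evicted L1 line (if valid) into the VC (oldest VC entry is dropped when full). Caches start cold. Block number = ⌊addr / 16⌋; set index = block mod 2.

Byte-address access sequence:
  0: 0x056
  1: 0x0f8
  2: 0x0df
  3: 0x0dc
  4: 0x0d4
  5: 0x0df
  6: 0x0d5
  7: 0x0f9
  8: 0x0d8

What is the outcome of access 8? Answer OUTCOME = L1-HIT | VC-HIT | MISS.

OUTCOME = VC-HIT

#0 0x56→b5/s1 MISS; vc=[]
#1 0xf8→b15/s1 MISS; vc=[5]
#2 0xdf→b13/s1 MISS; vc=[5,15]
#3 0xdc→b13/s1 L1-HIT; vc=[5,15]
#4 0xd4→b13/s1 L1-HIT; vc=[5,15]
#5 0xdf→b13/s1 L1-HIT; vc=[5,15]
#6 0xd5→b13/s1 L1-HIT; vc=[5,15]
#7 0xf9→b15/s1 VC-HIT; vc=[5,13]
#8 0xd8→b13/s1 VC-HIT; vc=[5,15]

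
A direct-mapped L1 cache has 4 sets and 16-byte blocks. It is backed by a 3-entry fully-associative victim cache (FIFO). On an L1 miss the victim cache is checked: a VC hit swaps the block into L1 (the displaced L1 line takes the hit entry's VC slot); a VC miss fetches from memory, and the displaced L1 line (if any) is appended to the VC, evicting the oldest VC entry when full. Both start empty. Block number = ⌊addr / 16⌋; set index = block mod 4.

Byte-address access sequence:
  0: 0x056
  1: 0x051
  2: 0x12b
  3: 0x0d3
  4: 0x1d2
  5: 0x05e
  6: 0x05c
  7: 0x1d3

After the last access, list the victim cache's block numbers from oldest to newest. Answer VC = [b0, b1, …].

  [0] addr=0x56 blk=5 s=1: MISS | VC []
  [1] addr=0x51 blk=5 s=1: L1-HIT | VC []
  [2] addr=0x12b blk=18 s=2: MISS | VC []
  [3] addr=0xd3 blk=13 s=1: MISS | VC [5]
  [4] addr=0x1d2 blk=29 s=1: MISS | VC [5, 13]
  [5] addr=0x5e blk=5 s=1: VC-HIT | VC [29, 13]
  [6] addr=0x5c blk=5 s=1: L1-HIT | VC [29, 13]
  [7] addr=0x1d3 blk=29 s=1: VC-HIT | VC [5, 13]

VC = [5, 13]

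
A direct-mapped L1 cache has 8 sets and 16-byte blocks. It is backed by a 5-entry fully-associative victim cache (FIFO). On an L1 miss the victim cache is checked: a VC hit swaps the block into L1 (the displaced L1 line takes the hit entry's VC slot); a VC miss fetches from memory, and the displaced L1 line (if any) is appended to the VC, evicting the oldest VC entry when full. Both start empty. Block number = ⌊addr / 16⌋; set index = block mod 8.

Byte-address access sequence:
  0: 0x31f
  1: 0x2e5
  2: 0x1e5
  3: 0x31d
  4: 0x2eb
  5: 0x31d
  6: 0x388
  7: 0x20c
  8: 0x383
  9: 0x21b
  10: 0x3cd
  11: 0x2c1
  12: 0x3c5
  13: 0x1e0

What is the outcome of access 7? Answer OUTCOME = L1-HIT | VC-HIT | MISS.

#0 0x31f→b49/s1 MISS; vc=[]
#1 0x2e5→b46/s6 MISS; vc=[]
#2 0x1e5→b30/s6 MISS; vc=[46]
#3 0x31d→b49/s1 L1-HIT; vc=[46]
#4 0x2eb→b46/s6 VC-HIT; vc=[30]
#5 0x31d→b49/s1 L1-HIT; vc=[30]
#6 0x388→b56/s0 MISS; vc=[30]
#7 0x20c→b32/s0 MISS; vc=[30,56]
#8 0x383→b56/s0 VC-HIT; vc=[30,32]
#9 0x21b→b33/s1 MISS; vc=[30,32,49]
#10 0x3cd→b60/s4 MISS; vc=[30,32,49]
#11 0x2c1→b44/s4 MISS; vc=[30,32,49,60]
#12 0x3c5→b60/s4 VC-HIT; vc=[30,32,49,44]
#13 0x1e0→b30/s6 VC-HIT; vc=[46,32,49,44]

OUTCOME = MISS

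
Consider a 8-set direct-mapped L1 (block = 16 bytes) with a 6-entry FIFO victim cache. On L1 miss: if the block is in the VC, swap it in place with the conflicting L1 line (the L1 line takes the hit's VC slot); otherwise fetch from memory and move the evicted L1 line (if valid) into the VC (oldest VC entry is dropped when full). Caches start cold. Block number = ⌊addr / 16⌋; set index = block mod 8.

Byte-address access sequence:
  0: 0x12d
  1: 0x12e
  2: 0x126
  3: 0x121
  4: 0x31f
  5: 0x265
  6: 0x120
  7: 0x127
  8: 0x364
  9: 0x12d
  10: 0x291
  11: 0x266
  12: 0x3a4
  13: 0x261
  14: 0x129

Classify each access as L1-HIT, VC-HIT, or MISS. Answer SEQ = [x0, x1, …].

#0 0x12d→b18/s2 MISS; vc=[]
#1 0x12e→b18/s2 L1-HIT; vc=[]
#2 0x126→b18/s2 L1-HIT; vc=[]
#3 0x121→b18/s2 L1-HIT; vc=[]
#4 0x31f→b49/s1 MISS; vc=[]
#5 0x265→b38/s6 MISS; vc=[]
#6 0x120→b18/s2 L1-HIT; vc=[]
#7 0x127→b18/s2 L1-HIT; vc=[]
#8 0x364→b54/s6 MISS; vc=[38]
#9 0x12d→b18/s2 L1-HIT; vc=[38]
#10 0x291→b41/s1 MISS; vc=[38,49]
#11 0x266→b38/s6 VC-HIT; vc=[54,49]
#12 0x3a4→b58/s2 MISS; vc=[54,49,18]
#13 0x261→b38/s6 L1-HIT; vc=[54,49,18]
#14 0x129→b18/s2 VC-HIT; vc=[54,49,58]

SEQ = [MISS, L1-HIT, L1-HIT, L1-HIT, MISS, MISS, L1-HIT, L1-HIT, MISS, L1-HIT, MISS, VC-HIT, MISS, L1-HIT, VC-HIT]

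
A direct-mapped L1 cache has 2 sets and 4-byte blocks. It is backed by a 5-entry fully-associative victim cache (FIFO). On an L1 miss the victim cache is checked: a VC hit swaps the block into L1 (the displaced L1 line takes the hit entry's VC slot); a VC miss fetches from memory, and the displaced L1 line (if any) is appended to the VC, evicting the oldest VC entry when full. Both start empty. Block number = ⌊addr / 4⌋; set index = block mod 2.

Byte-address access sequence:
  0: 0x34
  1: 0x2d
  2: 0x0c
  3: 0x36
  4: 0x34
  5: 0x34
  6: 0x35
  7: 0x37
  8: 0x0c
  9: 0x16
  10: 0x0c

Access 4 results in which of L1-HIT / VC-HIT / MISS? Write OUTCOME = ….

#0 0x34→b13/s1 MISS; vc=[]
#1 0x2d→b11/s1 MISS; vc=[13]
#2 0xc→b3/s1 MISS; vc=[13,11]
#3 0x36→b13/s1 VC-HIT; vc=[3,11]
#4 0x34→b13/s1 L1-HIT; vc=[3,11]
#5 0x34→b13/s1 L1-HIT; vc=[3,11]
#6 0x35→b13/s1 L1-HIT; vc=[3,11]
#7 0x37→b13/s1 L1-HIT; vc=[3,11]
#8 0xc→b3/s1 VC-HIT; vc=[13,11]
#9 0x16→b5/s1 MISS; vc=[13,11,3]
#10 0xc→b3/s1 VC-HIT; vc=[13,11,5]

OUTCOME = L1-HIT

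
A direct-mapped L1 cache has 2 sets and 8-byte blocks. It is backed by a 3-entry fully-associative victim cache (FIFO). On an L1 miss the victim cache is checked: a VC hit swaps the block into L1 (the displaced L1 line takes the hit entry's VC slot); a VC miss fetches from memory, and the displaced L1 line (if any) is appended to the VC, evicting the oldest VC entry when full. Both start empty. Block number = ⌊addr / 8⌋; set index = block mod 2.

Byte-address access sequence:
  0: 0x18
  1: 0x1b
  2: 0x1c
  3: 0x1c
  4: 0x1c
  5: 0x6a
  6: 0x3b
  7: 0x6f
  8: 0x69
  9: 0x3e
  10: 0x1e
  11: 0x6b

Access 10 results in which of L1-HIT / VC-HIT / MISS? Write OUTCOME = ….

OUTCOME = VC-HIT

#0 0x18→b3/s1 MISS; vc=[]
#1 0x1b→b3/s1 L1-HIT; vc=[]
#2 0x1c→b3/s1 L1-HIT; vc=[]
#3 0x1c→b3/s1 L1-HIT; vc=[]
#4 0x1c→b3/s1 L1-HIT; vc=[]
#5 0x6a→b13/s1 MISS; vc=[3]
#6 0x3b→b7/s1 MISS; vc=[3,13]
#7 0x6f→b13/s1 VC-HIT; vc=[3,7]
#8 0x69→b13/s1 L1-HIT; vc=[3,7]
#9 0x3e→b7/s1 VC-HIT; vc=[3,13]
#10 0x1e→b3/s1 VC-HIT; vc=[7,13]
#11 0x6b→b13/s1 VC-HIT; vc=[7,3]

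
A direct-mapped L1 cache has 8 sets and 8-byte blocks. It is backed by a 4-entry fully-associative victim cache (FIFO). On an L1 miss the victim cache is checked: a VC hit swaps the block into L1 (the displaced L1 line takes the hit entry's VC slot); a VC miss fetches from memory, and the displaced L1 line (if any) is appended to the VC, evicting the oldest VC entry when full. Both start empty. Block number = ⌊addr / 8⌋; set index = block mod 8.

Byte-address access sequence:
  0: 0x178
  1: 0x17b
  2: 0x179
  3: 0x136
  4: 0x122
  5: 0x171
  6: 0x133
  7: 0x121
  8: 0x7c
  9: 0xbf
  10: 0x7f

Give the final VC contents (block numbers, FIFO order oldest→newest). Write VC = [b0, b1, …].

#0 0x178→b47/s7 MISS; vc=[]
#1 0x17b→b47/s7 L1-HIT; vc=[]
#2 0x179→b47/s7 L1-HIT; vc=[]
#3 0x136→b38/s6 MISS; vc=[]
#4 0x122→b36/s4 MISS; vc=[]
#5 0x171→b46/s6 MISS; vc=[38]
#6 0x133→b38/s6 VC-HIT; vc=[46]
#7 0x121→b36/s4 L1-HIT; vc=[46]
#8 0x7c→b15/s7 MISS; vc=[46,47]
#9 0xbf→b23/s7 MISS; vc=[46,47,15]
#10 0x7f→b15/s7 VC-HIT; vc=[46,47,23]

VC = [46, 47, 23]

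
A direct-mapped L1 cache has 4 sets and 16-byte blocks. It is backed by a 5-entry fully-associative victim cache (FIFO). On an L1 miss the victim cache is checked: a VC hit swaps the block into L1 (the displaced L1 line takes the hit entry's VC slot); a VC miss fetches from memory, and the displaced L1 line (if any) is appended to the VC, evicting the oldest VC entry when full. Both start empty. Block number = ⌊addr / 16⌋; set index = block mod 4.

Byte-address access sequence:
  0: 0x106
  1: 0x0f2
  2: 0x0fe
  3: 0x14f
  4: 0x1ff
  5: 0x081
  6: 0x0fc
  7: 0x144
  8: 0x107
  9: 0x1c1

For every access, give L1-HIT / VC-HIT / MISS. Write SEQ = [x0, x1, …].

SEQ = [MISS, MISS, L1-HIT, MISS, MISS, MISS, VC-HIT, VC-HIT, VC-HIT, MISS]

0: 0x106 (blk 16, set 0) → MISS  vc=[]
1: 0xf2 (blk 15, set 3) → MISS  vc=[]
2: 0xfe (blk 15, set 3) → L1-HIT  vc=[]
3: 0x14f (blk 20, set 0) → MISS  vc=[16]
4: 0x1ff (blk 31, set 3) → MISS  vc=[16, 15]
5: 0x81 (blk 8, set 0) → MISS  vc=[16, 15, 20]
6: 0xfc (blk 15, set 3) → VC-HIT  vc=[16, 31, 20]
7: 0x144 (blk 20, set 0) → VC-HIT  vc=[16, 31, 8]
8: 0x107 (blk 16, set 0) → VC-HIT  vc=[20, 31, 8]
9: 0x1c1 (blk 28, set 0) → MISS  vc=[20, 31, 8, 16]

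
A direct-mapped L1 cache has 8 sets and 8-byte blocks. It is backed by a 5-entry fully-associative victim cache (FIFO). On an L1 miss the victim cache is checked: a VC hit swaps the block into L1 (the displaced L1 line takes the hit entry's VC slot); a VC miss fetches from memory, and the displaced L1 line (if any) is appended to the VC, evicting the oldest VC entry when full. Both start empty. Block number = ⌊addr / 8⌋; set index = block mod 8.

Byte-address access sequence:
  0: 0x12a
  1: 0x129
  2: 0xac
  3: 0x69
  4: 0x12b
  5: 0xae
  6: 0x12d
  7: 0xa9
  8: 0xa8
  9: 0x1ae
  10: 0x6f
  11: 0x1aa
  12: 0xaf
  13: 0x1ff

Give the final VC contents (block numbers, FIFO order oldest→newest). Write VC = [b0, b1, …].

#0 0x12a→b37/s5 MISS; vc=[]
#1 0x129→b37/s5 L1-HIT; vc=[]
#2 0xac→b21/s5 MISS; vc=[37]
#3 0x69→b13/s5 MISS; vc=[37,21]
#4 0x12b→b37/s5 VC-HIT; vc=[13,21]
#5 0xae→b21/s5 VC-HIT; vc=[13,37]
#6 0x12d→b37/s5 VC-HIT; vc=[13,21]
#7 0xa9→b21/s5 VC-HIT; vc=[13,37]
#8 0xa8→b21/s5 L1-HIT; vc=[13,37]
#9 0x1ae→b53/s5 MISS; vc=[13,37,21]
#10 0x6f→b13/s5 VC-HIT; vc=[53,37,21]
#11 0x1aa→b53/s5 VC-HIT; vc=[13,37,21]
#12 0xaf→b21/s5 VC-HIT; vc=[13,37,53]
#13 0x1ff→b63/s7 MISS; vc=[13,37,53]

VC = [13, 37, 53]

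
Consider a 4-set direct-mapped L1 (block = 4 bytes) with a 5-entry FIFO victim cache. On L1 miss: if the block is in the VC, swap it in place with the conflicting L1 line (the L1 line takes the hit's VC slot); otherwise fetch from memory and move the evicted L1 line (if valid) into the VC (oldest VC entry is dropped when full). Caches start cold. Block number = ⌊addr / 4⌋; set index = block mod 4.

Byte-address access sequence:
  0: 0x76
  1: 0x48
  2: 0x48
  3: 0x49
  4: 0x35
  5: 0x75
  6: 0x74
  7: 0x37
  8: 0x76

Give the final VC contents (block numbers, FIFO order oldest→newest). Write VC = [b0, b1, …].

#0 0x76→b29/s1 MISS; vc=[]
#1 0x48→b18/s2 MISS; vc=[]
#2 0x48→b18/s2 L1-HIT; vc=[]
#3 0x49→b18/s2 L1-HIT; vc=[]
#4 0x35→b13/s1 MISS; vc=[29]
#5 0x75→b29/s1 VC-HIT; vc=[13]
#6 0x74→b29/s1 L1-HIT; vc=[13]
#7 0x37→b13/s1 VC-HIT; vc=[29]
#8 0x76→b29/s1 VC-HIT; vc=[13]

VC = [13]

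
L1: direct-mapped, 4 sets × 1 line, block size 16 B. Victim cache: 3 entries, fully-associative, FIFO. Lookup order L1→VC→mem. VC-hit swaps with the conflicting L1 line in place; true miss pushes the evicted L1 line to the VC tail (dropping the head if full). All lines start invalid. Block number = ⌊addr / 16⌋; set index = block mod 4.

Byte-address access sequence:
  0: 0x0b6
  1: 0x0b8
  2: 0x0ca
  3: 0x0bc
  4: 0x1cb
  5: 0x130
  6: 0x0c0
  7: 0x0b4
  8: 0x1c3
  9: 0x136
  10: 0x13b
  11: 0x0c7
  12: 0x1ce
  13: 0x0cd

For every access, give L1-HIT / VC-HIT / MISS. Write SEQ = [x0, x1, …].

0: 0xb6 (blk 11, set 3) → MISS  vc=[]
1: 0xb8 (blk 11, set 3) → L1-HIT  vc=[]
2: 0xca (blk 12, set 0) → MISS  vc=[]
3: 0xbc (blk 11, set 3) → L1-HIT  vc=[]
4: 0x1cb (blk 28, set 0) → MISS  vc=[12]
5: 0x130 (blk 19, set 3) → MISS  vc=[12, 11]
6: 0xc0 (blk 12, set 0) → VC-HIT  vc=[28, 11]
7: 0xb4 (blk 11, set 3) → VC-HIT  vc=[28, 19]
8: 0x1c3 (blk 28, set 0) → VC-HIT  vc=[12, 19]
9: 0x136 (blk 19, set 3) → VC-HIT  vc=[12, 11]
10: 0x13b (blk 19, set 3) → L1-HIT  vc=[12, 11]
11: 0xc7 (blk 12, set 0) → VC-HIT  vc=[28, 11]
12: 0x1ce (blk 28, set 0) → VC-HIT  vc=[12, 11]
13: 0xcd (blk 12, set 0) → VC-HIT  vc=[28, 11]

SEQ = [MISS, L1-HIT, MISS, L1-HIT, MISS, MISS, VC-HIT, VC-HIT, VC-HIT, VC-HIT, L1-HIT, VC-HIT, VC-HIT, VC-HIT]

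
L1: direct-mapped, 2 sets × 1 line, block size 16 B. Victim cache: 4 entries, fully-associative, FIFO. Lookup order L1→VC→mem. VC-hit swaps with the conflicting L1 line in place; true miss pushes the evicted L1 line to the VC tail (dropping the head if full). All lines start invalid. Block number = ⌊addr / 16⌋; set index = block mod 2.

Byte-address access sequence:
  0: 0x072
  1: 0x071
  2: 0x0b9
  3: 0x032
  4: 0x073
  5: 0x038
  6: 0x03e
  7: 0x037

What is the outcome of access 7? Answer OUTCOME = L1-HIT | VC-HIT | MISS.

#0 0x72→b7/s1 MISS; vc=[]
#1 0x71→b7/s1 L1-HIT; vc=[]
#2 0xb9→b11/s1 MISS; vc=[7]
#3 0x32→b3/s1 MISS; vc=[7,11]
#4 0x73→b7/s1 VC-HIT; vc=[3,11]
#5 0x38→b3/s1 VC-HIT; vc=[7,11]
#6 0x3e→b3/s1 L1-HIT; vc=[7,11]
#7 0x37→b3/s1 L1-HIT; vc=[7,11]

OUTCOME = L1-HIT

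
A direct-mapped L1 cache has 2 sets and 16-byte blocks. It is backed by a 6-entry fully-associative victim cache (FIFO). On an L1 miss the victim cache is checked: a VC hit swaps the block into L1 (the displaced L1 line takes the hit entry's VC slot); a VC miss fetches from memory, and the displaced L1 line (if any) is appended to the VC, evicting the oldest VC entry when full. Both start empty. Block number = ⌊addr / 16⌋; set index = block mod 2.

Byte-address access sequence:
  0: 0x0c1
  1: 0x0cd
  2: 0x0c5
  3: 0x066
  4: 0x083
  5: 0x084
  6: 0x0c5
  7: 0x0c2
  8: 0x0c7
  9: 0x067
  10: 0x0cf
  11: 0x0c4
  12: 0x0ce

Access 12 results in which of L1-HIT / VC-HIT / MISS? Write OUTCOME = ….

  [0] addr=0xc1 blk=12 s=0: MISS | VC []
  [1] addr=0xcd blk=12 s=0: L1-HIT | VC []
  [2] addr=0xc5 blk=12 s=0: L1-HIT | VC []
  [3] addr=0x66 blk=6 s=0: MISS | VC [12]
  [4] addr=0x83 blk=8 s=0: MISS | VC [12, 6]
  [5] addr=0x84 blk=8 s=0: L1-HIT | VC [12, 6]
  [6] addr=0xc5 blk=12 s=0: VC-HIT | VC [8, 6]
  [7] addr=0xc2 blk=12 s=0: L1-HIT | VC [8, 6]
  [8] addr=0xc7 blk=12 s=0: L1-HIT | VC [8, 6]
  [9] addr=0x67 blk=6 s=0: VC-HIT | VC [8, 12]
  [10] addr=0xcf blk=12 s=0: VC-HIT | VC [8, 6]
  [11] addr=0xc4 blk=12 s=0: L1-HIT | VC [8, 6]
  [12] addr=0xce blk=12 s=0: L1-HIT | VC [8, 6]

OUTCOME = L1-HIT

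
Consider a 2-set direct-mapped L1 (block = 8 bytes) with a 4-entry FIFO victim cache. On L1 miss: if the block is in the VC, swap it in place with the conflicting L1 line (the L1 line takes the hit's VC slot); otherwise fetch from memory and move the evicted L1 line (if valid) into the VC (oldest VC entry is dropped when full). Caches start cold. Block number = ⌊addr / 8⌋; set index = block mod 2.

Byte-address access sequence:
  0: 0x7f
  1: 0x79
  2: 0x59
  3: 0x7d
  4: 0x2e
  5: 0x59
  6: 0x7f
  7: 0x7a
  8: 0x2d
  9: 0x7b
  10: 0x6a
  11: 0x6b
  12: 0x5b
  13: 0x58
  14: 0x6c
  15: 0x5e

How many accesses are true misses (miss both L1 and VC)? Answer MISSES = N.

MISSES = 4

0: 0x7f (blk 15, set 1) → MISS  vc=[]
1: 0x79 (blk 15, set 1) → L1-HIT  vc=[]
2: 0x59 (blk 11, set 1) → MISS  vc=[15]
3: 0x7d (blk 15, set 1) → VC-HIT  vc=[11]
4: 0x2e (blk 5, set 1) → MISS  vc=[11, 15]
5: 0x59 (blk 11, set 1) → VC-HIT  vc=[5, 15]
6: 0x7f (blk 15, set 1) → VC-HIT  vc=[5, 11]
7: 0x7a (blk 15, set 1) → L1-HIT  vc=[5, 11]
8: 0x2d (blk 5, set 1) → VC-HIT  vc=[15, 11]
9: 0x7b (blk 15, set 1) → VC-HIT  vc=[5, 11]
10: 0x6a (blk 13, set 1) → MISS  vc=[5, 11, 15]
11: 0x6b (blk 13, set 1) → L1-HIT  vc=[5, 11, 15]
12: 0x5b (blk 11, set 1) → VC-HIT  vc=[5, 13, 15]
13: 0x58 (blk 11, set 1) → L1-HIT  vc=[5, 13, 15]
14: 0x6c (blk 13, set 1) → VC-HIT  vc=[5, 11, 15]
15: 0x5e (blk 11, set 1) → VC-HIT  vc=[5, 13, 15]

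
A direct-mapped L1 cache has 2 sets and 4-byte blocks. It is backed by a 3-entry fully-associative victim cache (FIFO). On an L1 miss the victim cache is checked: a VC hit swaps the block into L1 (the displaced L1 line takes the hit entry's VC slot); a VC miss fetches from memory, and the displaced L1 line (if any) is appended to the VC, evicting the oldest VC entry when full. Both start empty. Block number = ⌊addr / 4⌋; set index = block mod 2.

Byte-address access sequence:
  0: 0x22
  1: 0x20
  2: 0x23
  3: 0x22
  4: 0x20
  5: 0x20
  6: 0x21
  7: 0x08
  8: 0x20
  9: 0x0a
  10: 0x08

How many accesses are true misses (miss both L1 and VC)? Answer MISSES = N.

#0 0x22→b8/s0 MISS; vc=[]
#1 0x20→b8/s0 L1-HIT; vc=[]
#2 0x23→b8/s0 L1-HIT; vc=[]
#3 0x22→b8/s0 L1-HIT; vc=[]
#4 0x20→b8/s0 L1-HIT; vc=[]
#5 0x20→b8/s0 L1-HIT; vc=[]
#6 0x21→b8/s0 L1-HIT; vc=[]
#7 0x8→b2/s0 MISS; vc=[8]
#8 0x20→b8/s0 VC-HIT; vc=[2]
#9 0xa→b2/s0 VC-HIT; vc=[8]
#10 0x8→b2/s0 L1-HIT; vc=[8]

MISSES = 2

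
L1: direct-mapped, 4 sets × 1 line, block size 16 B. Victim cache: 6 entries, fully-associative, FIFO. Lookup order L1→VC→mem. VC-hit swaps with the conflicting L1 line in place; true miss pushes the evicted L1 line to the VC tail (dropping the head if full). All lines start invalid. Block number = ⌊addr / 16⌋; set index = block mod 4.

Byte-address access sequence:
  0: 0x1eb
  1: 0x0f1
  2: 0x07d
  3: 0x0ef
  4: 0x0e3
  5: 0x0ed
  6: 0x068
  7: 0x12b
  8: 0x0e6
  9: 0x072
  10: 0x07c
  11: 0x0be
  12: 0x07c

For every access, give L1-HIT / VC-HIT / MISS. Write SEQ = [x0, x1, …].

SEQ = [MISS, MISS, MISS, MISS, L1-HIT, L1-HIT, MISS, MISS, VC-HIT, L1-HIT, L1-HIT, MISS, VC-HIT]

0: 0x1eb (blk 30, set 2) → MISS  vc=[]
1: 0xf1 (blk 15, set 3) → MISS  vc=[]
2: 0x7d (blk 7, set 3) → MISS  vc=[15]
3: 0xef (blk 14, set 2) → MISS  vc=[15, 30]
4: 0xe3 (blk 14, set 2) → L1-HIT  vc=[15, 30]
5: 0xed (blk 14, set 2) → L1-HIT  vc=[15, 30]
6: 0x68 (blk 6, set 2) → MISS  vc=[15, 30, 14]
7: 0x12b (blk 18, set 2) → MISS  vc=[15, 30, 14, 6]
8: 0xe6 (blk 14, set 2) → VC-HIT  vc=[15, 30, 18, 6]
9: 0x72 (blk 7, set 3) → L1-HIT  vc=[15, 30, 18, 6]
10: 0x7c (blk 7, set 3) → L1-HIT  vc=[15, 30, 18, 6]
11: 0xbe (blk 11, set 3) → MISS  vc=[15, 30, 18, 6, 7]
12: 0x7c (blk 7, set 3) → VC-HIT  vc=[15, 30, 18, 6, 11]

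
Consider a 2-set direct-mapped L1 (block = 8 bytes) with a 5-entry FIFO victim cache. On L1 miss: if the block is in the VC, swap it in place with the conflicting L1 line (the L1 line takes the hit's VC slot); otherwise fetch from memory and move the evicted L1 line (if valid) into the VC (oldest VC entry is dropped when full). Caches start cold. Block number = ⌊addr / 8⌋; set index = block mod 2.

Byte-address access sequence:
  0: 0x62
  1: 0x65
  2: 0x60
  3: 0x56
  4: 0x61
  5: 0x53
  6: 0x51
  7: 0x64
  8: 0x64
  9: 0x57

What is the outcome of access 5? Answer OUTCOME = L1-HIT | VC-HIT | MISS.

  [0] addr=0x62 blk=12 s=0: MISS | VC []
  [1] addr=0x65 blk=12 s=0: L1-HIT | VC []
  [2] addr=0x60 blk=12 s=0: L1-HIT | VC []
  [3] addr=0x56 blk=10 s=0: MISS | VC [12]
  [4] addr=0x61 blk=12 s=0: VC-HIT | VC [10]
  [5] addr=0x53 blk=10 s=0: VC-HIT | VC [12]
  [6] addr=0x51 blk=10 s=0: L1-HIT | VC [12]
  [7] addr=0x64 blk=12 s=0: VC-HIT | VC [10]
  [8] addr=0x64 blk=12 s=0: L1-HIT | VC [10]
  [9] addr=0x57 blk=10 s=0: VC-HIT | VC [12]

OUTCOME = VC-HIT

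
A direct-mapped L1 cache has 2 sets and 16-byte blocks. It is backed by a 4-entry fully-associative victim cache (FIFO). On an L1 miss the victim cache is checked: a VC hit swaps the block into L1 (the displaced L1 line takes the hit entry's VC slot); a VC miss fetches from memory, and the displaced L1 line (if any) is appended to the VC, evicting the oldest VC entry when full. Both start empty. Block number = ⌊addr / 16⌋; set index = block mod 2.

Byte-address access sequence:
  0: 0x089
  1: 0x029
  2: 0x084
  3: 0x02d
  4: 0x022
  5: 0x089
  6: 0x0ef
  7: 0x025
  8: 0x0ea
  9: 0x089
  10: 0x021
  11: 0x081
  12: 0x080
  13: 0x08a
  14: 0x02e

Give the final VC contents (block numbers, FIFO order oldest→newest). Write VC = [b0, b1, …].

  [0] addr=0x89 blk=8 s=0: MISS | VC []
  [1] addr=0x29 blk=2 s=0: MISS | VC [8]
  [2] addr=0x84 blk=8 s=0: VC-HIT | VC [2]
  [3] addr=0x2d blk=2 s=0: VC-HIT | VC [8]
  [4] addr=0x22 blk=2 s=0: L1-HIT | VC [8]
  [5] addr=0x89 blk=8 s=0: VC-HIT | VC [2]
  [6] addr=0xef blk=14 s=0: MISS | VC [2, 8]
  [7] addr=0x25 blk=2 s=0: VC-HIT | VC [14, 8]
  [8] addr=0xea blk=14 s=0: VC-HIT | VC [2, 8]
  [9] addr=0x89 blk=8 s=0: VC-HIT | VC [2, 14]
  [10] addr=0x21 blk=2 s=0: VC-HIT | VC [8, 14]
  [11] addr=0x81 blk=8 s=0: VC-HIT | VC [2, 14]
  [12] addr=0x80 blk=8 s=0: L1-HIT | VC [2, 14]
  [13] addr=0x8a blk=8 s=0: L1-HIT | VC [2, 14]
  [14] addr=0x2e blk=2 s=0: VC-HIT | VC [8, 14]

VC = [8, 14]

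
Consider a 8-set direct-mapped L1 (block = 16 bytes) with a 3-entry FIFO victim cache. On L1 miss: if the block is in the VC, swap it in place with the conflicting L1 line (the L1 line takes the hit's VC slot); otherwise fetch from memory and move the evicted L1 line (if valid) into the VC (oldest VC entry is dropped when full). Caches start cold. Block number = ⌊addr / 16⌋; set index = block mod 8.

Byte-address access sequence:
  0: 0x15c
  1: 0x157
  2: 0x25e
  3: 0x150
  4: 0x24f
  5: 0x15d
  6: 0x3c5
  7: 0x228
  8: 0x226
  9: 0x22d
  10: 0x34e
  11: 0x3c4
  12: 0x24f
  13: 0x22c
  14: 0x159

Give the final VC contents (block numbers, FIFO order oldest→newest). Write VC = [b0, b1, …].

  [0] addr=0x15c blk=21 s=5: MISS | VC []
  [1] addr=0x157 blk=21 s=5: L1-HIT | VC []
  [2] addr=0x25e blk=37 s=5: MISS | VC [21]
  [3] addr=0x150 blk=21 s=5: VC-HIT | VC [37]
  [4] addr=0x24f blk=36 s=4: MISS | VC [37]
  [5] addr=0x15d blk=21 s=5: L1-HIT | VC [37]
  [6] addr=0x3c5 blk=60 s=4: MISS | VC [37, 36]
  [7] addr=0x228 blk=34 s=2: MISS | VC [37, 36]
  [8] addr=0x226 blk=34 s=2: L1-HIT | VC [37, 36]
  [9] addr=0x22d blk=34 s=2: L1-HIT | VC [37, 36]
  [10] addr=0x34e blk=52 s=4: MISS | VC [37, 36, 60]
  [11] addr=0x3c4 blk=60 s=4: VC-HIT | VC [37, 36, 52]
  [12] addr=0x24f blk=36 s=4: VC-HIT | VC [37, 60, 52]
  [13] addr=0x22c blk=34 s=2: L1-HIT | VC [37, 60, 52]
  [14] addr=0x159 blk=21 s=5: L1-HIT | VC [37, 60, 52]

VC = [37, 60, 52]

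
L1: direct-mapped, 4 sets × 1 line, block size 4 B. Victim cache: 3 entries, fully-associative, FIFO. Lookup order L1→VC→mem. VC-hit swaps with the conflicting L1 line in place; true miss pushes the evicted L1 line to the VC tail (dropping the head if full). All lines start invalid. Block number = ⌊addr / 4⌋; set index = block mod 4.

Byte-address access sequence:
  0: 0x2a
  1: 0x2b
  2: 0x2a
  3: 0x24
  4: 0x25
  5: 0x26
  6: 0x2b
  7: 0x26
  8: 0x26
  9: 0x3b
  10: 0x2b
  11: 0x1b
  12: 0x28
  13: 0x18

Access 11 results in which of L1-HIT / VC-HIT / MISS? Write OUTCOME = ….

OUTCOME = MISS

#0 0x2a→b10/s2 MISS; vc=[]
#1 0x2b→b10/s2 L1-HIT; vc=[]
#2 0x2a→b10/s2 L1-HIT; vc=[]
#3 0x24→b9/s1 MISS; vc=[]
#4 0x25→b9/s1 L1-HIT; vc=[]
#5 0x26→b9/s1 L1-HIT; vc=[]
#6 0x2b→b10/s2 L1-HIT; vc=[]
#7 0x26→b9/s1 L1-HIT; vc=[]
#8 0x26→b9/s1 L1-HIT; vc=[]
#9 0x3b→b14/s2 MISS; vc=[10]
#10 0x2b→b10/s2 VC-HIT; vc=[14]
#11 0x1b→b6/s2 MISS; vc=[14,10]
#12 0x28→b10/s2 VC-HIT; vc=[14,6]
#13 0x18→b6/s2 VC-HIT; vc=[14,10]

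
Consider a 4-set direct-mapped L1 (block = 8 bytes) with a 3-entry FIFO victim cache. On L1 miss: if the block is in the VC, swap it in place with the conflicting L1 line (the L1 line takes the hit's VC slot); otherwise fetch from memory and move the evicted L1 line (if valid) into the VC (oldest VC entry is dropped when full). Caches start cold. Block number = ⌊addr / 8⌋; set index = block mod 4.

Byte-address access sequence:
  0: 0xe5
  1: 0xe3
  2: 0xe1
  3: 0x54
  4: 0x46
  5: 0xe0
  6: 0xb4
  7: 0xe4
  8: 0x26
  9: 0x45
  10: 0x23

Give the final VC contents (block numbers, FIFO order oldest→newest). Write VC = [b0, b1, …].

  [0] addr=0xe5 blk=28 s=0: MISS | VC []
  [1] addr=0xe3 blk=28 s=0: L1-HIT | VC []
  [2] addr=0xe1 blk=28 s=0: L1-HIT | VC []
  [3] addr=0x54 blk=10 s=2: MISS | VC []
  [4] addr=0x46 blk=8 s=0: MISS | VC [28]
  [5] addr=0xe0 blk=28 s=0: VC-HIT | VC [8]
  [6] addr=0xb4 blk=22 s=2: MISS | VC [8, 10]
  [7] addr=0xe4 blk=28 s=0: L1-HIT | VC [8, 10]
  [8] addr=0x26 blk=4 s=0: MISS | VC [8, 10, 28]
  [9] addr=0x45 blk=8 s=0: VC-HIT | VC [4, 10, 28]
  [10] addr=0x23 blk=4 s=0: VC-HIT | VC [8, 10, 28]

VC = [8, 10, 28]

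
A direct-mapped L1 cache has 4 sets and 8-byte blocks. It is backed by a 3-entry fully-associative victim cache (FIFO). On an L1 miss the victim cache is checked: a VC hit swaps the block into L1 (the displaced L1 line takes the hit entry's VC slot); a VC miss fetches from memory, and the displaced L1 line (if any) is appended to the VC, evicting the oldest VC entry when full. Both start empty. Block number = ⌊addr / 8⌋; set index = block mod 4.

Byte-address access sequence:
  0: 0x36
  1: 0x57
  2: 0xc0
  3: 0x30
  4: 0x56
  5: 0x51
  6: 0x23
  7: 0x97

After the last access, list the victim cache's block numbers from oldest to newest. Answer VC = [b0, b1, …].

VC = [6, 24, 10]

#0 0x36→b6/s2 MISS; vc=[]
#1 0x57→b10/s2 MISS; vc=[6]
#2 0xc0→b24/s0 MISS; vc=[6]
#3 0x30→b6/s2 VC-HIT; vc=[10]
#4 0x56→b10/s2 VC-HIT; vc=[6]
#5 0x51→b10/s2 L1-HIT; vc=[6]
#6 0x23→b4/s0 MISS; vc=[6,24]
#7 0x97→b18/s2 MISS; vc=[6,24,10]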